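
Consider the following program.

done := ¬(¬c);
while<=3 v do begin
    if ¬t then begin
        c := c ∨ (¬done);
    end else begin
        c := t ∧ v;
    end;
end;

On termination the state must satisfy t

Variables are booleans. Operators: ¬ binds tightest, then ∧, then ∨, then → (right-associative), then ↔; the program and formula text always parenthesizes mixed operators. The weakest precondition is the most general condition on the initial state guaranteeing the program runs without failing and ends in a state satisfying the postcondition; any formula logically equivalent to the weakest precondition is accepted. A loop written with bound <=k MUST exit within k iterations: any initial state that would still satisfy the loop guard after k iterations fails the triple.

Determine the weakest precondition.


Working backward. After the program, t must hold.
Before the loop (bound <=3), unroll the exhaustion recursion (WP_0 = exit-now case; WP_j = one more guarded iteration, up to j = 3):
  WP_0: (¬v) ∧ t
  WP_1: (v → (((¬t) → ((¬v) ∧ t)) ∧ (t → ((¬v) ∧ t)))) ∧ ((¬v) → t)
  WP_2: (v → (((¬t) → ((v → (((¬t) → ((¬v) ∧ t)) ∧ (t → ((¬v) ∧ t)))) ∧ ((¬v) → t))) ∧ (t → ((v → (((¬t) → ((¬v) ∧ t)) ∧ (t → ((¬v) ∧ t)))) ∧ ((¬v) → t))))) ∧ ((¬v) → t)
  WP_3: (v → (((¬t) → ((v → (((¬t) → ((v → (((¬t) → ((¬v) ∧ t)) ∧ (t → ((¬v) ∧ t)))) ∧ ((¬v) → t))) ∧ (t → ((v → (((¬t) → ((¬v) ∧ t)) ∧ (t → ((¬v) ∧ t)))) ∧ ((¬v) → t))))) ∧ ((¬v) → t))) ∧ (t → ((v → (((¬t) → ((v → (((¬t) → ((¬v) ∧ t)) ∧ (t → ((¬v) ∧ t)))) ∧ ((¬v) → t))) ∧ (t → ((v → (((¬t) → ((¬v) ∧ t)) ∧ (t → ((¬v) ∧ t)))) ∧ ((¬v) → t))))) ∧ ((¬v) → t))))) ∧ ((¬v) → t)
So before the loop: (v → (((¬t) → ((v → (((¬t) → ((v → (((¬t) → ((¬v) ∧ t)) ∧ (t → ((¬v) ∧ t)))) ∧ ((¬v) → t))) ∧ (t → ((v → (((¬t) → ((¬v) ∧ t)) ∧ (t → ((¬v) ∧ t)))) ∧ ((¬v) → t))))) ∧ ((¬v) → t))) ∧ (t → ((v → (((¬t) → ((v → (((¬t) → ((¬v) ∧ t)) ∧ (t → ((¬v) ∧ t)))) ∧ ((¬v) → t))) ∧ (t → ((v → (((¬t) → ((¬v) ∧ t)) ∧ (t → ((¬v) ∧ t)))) ∧ ((¬v) → t))))) ∧ ((¬v) → t))))) ∧ ((¬v) → t)
Before done := ¬(¬c): (v → (((¬t) → ((v → (((¬t) → ((v → (((¬t) → ((¬v) ∧ t)) ∧ (t → ((¬v) ∧ t)))) ∧ ((¬v) → t))) ∧ (t → ((v → (((¬t) → ((¬v) ∧ t)) ∧ (t → ((¬v) ∧ t)))) ∧ ((¬v) → t))))) ∧ ((¬v) → t))) ∧ (t → ((v → (((¬t) → ((v → (((¬t) → ((¬v) ∧ t)) ∧ (t → ((¬v) ∧ t)))) ∧ ((¬v) → t))) ∧ (t → ((v → (((¬t) → ((¬v) ∧ t)) ∧ (t → ((¬v) ∧ t)))) ∧ ((¬v) → t))))) ∧ ((¬v) → t))))) ∧ ((¬v) → t)
Answer: WP = (v → (((¬t) → ((v → (((¬t) → ((v → (((¬t) → ((¬v) ∧ t)) ∧ (t → ((¬v) ∧ t)))) ∧ ((¬v) → t))) ∧ (t → ((v → (((¬t) → ((¬v) ∧ t)) ∧ (t → ((¬v) ∧ t)))) ∧ ((¬v) → t))))) ∧ ((¬v) → t))) ∧ (t → ((v → (((¬t) → ((v → (((¬t) → ((¬v) ∧ t)) ∧ (t → ((¬v) ∧ t)))) ∧ ((¬v) → t))) ∧ (t → ((v → (((¬t) → ((¬v) ∧ t)) ∧ (t → ((¬v) ∧ t)))) ∧ ((¬v) → t))))) ∧ ((¬v) → t))))) ∧ ((¬v) → t)


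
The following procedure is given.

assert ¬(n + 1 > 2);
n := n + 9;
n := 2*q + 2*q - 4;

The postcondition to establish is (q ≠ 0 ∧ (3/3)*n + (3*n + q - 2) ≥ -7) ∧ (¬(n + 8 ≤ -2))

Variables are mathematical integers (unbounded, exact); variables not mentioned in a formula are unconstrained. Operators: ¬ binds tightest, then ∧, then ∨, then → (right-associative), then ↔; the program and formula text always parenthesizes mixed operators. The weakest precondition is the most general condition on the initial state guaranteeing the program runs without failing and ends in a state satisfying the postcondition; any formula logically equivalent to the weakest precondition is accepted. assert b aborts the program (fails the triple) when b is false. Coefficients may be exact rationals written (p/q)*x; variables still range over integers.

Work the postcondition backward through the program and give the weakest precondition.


Working backward. After the program, the postcondition (q ≠ 0 ∧ (3/3)*n + (3*n + q - 2) ≥ -7) ∧ (¬(n + 8 ≤ -2)) must hold; in canonical form it is q ≠ 0 ∧ 4*n + q ≥ -5 ∧ (¬(n ≤ -10)).
Before n := 2*q + 2*q - 4: q ≠ 0 ∧ 17*q ≥ 11 ∧ (¬(4*q ≤ -6))
Before n := n + 9: q ≠ 0 ∧ 17*q ≥ 11 ∧ (¬(4*q ≤ -6))
Before assert ¬(n + 1 > 2): (¬(n > 1)) ∧ q ≠ 0 ∧ 17*q ≥ 11 ∧ (¬(4*q ≤ -6))
Answer: WP = (¬(n > 1)) ∧ q ≠ 0 ∧ 17*q ≥ 11 ∧ (¬(4*q ≤ -6))


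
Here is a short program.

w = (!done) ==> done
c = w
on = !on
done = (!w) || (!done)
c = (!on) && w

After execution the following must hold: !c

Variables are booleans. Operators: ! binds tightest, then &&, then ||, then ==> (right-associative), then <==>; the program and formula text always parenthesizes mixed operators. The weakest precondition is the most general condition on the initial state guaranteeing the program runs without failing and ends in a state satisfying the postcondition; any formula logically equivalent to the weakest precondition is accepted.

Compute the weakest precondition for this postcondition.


Working backward. After the program, !c must hold.
Before c := (!on) && w: !((!on) && w)
Before done := (!w) || (!done): !((!on) && w)
Before on := !on: !(on && w)
Before c := w: !(on && w)
Before w := (!done) ==> done: !(on && ((!done) ==> done))
Answer: WP = !(on && ((!done) ==> done))


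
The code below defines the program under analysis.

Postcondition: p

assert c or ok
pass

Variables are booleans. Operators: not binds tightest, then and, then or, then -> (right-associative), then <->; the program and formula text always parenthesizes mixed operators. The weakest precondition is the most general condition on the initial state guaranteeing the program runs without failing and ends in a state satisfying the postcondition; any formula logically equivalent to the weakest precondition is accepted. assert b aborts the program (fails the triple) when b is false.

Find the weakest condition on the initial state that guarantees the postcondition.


Working backward. After the program, p must hold.
Before skip: p
Before assert c or ok: (c or ok) and p
Answer: WP = (c or ok) and p


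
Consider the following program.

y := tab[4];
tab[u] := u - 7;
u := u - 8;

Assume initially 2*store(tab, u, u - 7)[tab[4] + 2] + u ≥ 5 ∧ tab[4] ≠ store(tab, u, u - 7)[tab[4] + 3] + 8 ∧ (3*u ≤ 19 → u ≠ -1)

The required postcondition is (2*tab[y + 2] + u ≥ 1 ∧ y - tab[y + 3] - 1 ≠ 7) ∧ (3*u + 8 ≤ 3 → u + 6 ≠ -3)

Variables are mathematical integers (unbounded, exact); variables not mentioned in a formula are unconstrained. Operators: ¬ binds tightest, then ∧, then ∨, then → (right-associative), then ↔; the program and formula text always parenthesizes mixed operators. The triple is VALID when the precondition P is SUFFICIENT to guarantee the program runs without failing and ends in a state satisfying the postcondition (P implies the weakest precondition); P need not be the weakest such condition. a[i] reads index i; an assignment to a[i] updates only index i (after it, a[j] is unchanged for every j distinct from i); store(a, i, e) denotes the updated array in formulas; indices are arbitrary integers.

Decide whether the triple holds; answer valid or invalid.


Working backward. After the program, the postcondition (2*tab[y + 2] + u ≥ 1 ∧ y - tab[y + 3] - 1 ≠ 7) ∧ (3*u + 8 ≤ 3 → u + 6 ≠ -3) must hold; in canonical form it is 2*tab[y + 2] + u ≥ 1 ∧ y ≠ tab[y + 3] + 8 ∧ (3*u ≤ -5 → u ≠ -9).
Before u := u - 8: 2*tab[y + 2] + u ≥ 9 ∧ y ≠ tab[y + 3] + 8 ∧ (3*u ≤ 19 → u ≠ -1)
Before tab[u] := u - 7: 2*store(tab, u, u - 7)[y + 2] + u ≥ 9 ∧ y ≠ store(tab, u, u - 7)[y + 3] + 8 ∧ (3*u ≤ 19 → u ≠ -1)
Before y := tab[4]: 2*store(tab, u, u - 7)[tab[4] + 2] + u ≥ 9 ∧ tab[4] ≠ store(tab, u, u - 7)[tab[4] + 3] + 8 ∧ (3*u ≤ 19 → u ≠ -1)
The weakest precondition is 2*store(tab, u, u - 7)[tab[4] + 2] + u ≥ 9 ∧ tab[4] ≠ store(tab, u, u - 7)[tab[4] + 3] + 8 ∧ (3*u ≤ 19 → u ≠ -1).
Check whether 2*store(tab, u, u - 7)[tab[4] + 2] + u ≥ 5 ∧ tab[4] ≠ store(tab, u, u - 7)[tab[4] + 3] + 8 ∧ (3*u ≤ 19 → u ≠ -1) implies it.
Countermodel: at the initial state tab = {[-23591] = 6, [-23590] = 11798, [-23589] = 0, [4] = -23592, elsewhere 6}, u = -23591, the precondition holds but the weakest precondition fails.
Answer: invalid


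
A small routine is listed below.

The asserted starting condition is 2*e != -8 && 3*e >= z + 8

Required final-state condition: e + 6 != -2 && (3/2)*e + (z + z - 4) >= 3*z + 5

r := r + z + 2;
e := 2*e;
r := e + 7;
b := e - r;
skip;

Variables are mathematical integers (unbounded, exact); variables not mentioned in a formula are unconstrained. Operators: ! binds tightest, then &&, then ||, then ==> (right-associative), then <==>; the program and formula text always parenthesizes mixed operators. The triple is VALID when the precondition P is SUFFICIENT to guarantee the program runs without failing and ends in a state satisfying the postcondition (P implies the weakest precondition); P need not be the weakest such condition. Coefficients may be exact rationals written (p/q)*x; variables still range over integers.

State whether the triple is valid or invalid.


Working backward. After the program, the postcondition e + 6 != -2 && (3/2)*e + (z + z - 4) >= 3*z + 5 must hold; in canonical form it is e != -8 && (3/2)*e >= z + 9.
Before skip: e != -8 && (3/2)*e >= z + 9
Before b := e - r: e != -8 && (3/2)*e >= z + 9
Before r := e + 7: e != -8 && (3/2)*e >= z + 9
Before e := 2*e: 2*e != -8 && 3*e >= z + 9
Before r := r + z + 2: 2*e != -8 && 3*e >= z + 9
The weakest precondition is 2*e != -8 && 3*e >= z + 9.
Check whether 2*e != -8 && 3*e >= z + 8 implies it.
Countermodel: at the initial state e = -5, z = -23, the precondition holds but the weakest precondition fails.
Answer: invalid


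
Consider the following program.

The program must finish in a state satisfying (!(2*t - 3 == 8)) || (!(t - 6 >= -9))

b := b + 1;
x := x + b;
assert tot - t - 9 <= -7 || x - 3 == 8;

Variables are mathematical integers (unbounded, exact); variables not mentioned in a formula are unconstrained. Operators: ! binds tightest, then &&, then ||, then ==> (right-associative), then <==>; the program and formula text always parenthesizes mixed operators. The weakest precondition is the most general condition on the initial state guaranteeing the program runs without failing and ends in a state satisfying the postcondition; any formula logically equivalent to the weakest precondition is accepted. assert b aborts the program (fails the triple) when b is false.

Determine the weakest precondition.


Working backward. After the program, the postcondition (!(2*t - 3 == 8)) || (!(t - 6 >= -9)) must hold; in canonical form it is (!(2*t == 11)) || (!(t >= -3)).
Before assert tot - t - 9 <= -7 || x - 3 == 8: (tot <= t + 2 || x == 11) && ((!(2*t == 11)) || (!(t >= -3)))
Before x := x + b: (tot <= t + 2 || b + x == 11) && ((!(2*t == 11)) || (!(t >= -3)))
Before b := b + 1: (tot <= t + 2 || b + x == 10) && ((!(2*t == 11)) || (!(t >= -3)))
Answer: WP = (tot <= t + 2 || b + x == 10) && ((!(2*t == 11)) || (!(t >= -3)))


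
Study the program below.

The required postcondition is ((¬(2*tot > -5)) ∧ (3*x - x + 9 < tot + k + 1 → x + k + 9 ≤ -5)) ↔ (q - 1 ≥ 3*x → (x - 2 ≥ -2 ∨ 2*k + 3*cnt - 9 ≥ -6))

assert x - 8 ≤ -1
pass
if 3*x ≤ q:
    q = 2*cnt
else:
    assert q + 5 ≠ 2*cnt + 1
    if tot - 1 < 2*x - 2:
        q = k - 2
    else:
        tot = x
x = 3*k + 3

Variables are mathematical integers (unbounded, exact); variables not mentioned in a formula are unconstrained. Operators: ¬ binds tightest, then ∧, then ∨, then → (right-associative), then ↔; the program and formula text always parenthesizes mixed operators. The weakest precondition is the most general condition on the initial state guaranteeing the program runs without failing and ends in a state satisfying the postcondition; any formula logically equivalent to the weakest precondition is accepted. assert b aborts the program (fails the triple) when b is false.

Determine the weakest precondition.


Working backward. After the program, the postcondition ((¬(2*tot > -5)) ∧ (3*x - x + 9 < tot + k + 1 → x + k + 9 ≤ -5)) ↔ (q - 1 ≥ 3*x → (x - 2 ≥ -2 ∨ 2*k + 3*cnt - 9 ≥ -6)) must hold; in canonical form it is ((¬(2*tot > -5)) ∧ (2*x < k + tot - 8 → k + x ≤ -14)) ↔ (q ≥ 3*x + 1 → (x ≥ 0 ∨ 3*cnt + 2*k ≥ 3)).
Before x := 3*k + 3: ((¬(2*tot > -5)) ∧ (5*k < tot - 14 → 4*k ≤ -17)) ↔ (q ≥ 9*k + 10 → (3*k ≥ -3 ∨ 3*cnt + 2*k ≥ 3))
Then branch requires ((¬(2*tot > -5)) ∧ (5*k < tot - 14 → 4*k ≤ -17)) ↔ (2*cnt ≥ 9*k + 10 → (3*k ≥ -3 ∨ 3*cnt + 2*k ≥ 3)); else branch requires q ≠ 2*cnt - 4 ∧ (tot < 2*x - 1 → (((¬(2*tot > -5)) ∧ (5*k < tot - 14 → 4*k ≤ -17)) ↔ (8*k ≤ -12 → (3*k ≥ -3 ∨ 3*cnt + 2*k ≥ 3)))) ∧ ((¬(tot < 2*x - 1)) → (((¬(2*x > -5)) ∧ (5*k < x - 14 → 4*k ≤ -17)) ↔ (q ≥ 9*k + 10 → (3*k ≥ -3 ∨ 3*cnt + 2*k ≥ 3)))).
Before the if: (3*x ≤ q → (((¬(2*tot > -5)) ∧ (5*k < tot - 14 → 4*k ≤ -17)) ↔ (2*cnt ≥ 9*k + 10 → (3*k ≥ -3 ∨ 3*cnt + 2*k ≥ 3)))) ∧ ((¬(3*x ≤ q)) → (q ≠ 2*cnt - 4 ∧ (tot < 2*x - 1 → (((¬(2*tot > -5)) ∧ (5*k < tot - 14 → 4*k ≤ -17)) ↔ (8*k ≤ -12 → (3*k ≥ -3 ∨ 3*cnt + 2*k ≥ 3)))) ∧ ((¬(tot < 2*x - 1)) → (((¬(2*x > -5)) ∧ (5*k < x - 14 → 4*k ≤ -17)) ↔ (q ≥ 9*k + 10 → (3*k ≥ -3 ∨ 3*cnt + 2*k ≥ 3))))))
Before skip: (3*x ≤ q → (((¬(2*tot > -5)) ∧ (5*k < tot - 14 → 4*k ≤ -17)) ↔ (2*cnt ≥ 9*k + 10 → (3*k ≥ -3 ∨ 3*cnt + 2*k ≥ 3)))) ∧ ((¬(3*x ≤ q)) → (q ≠ 2*cnt - 4 ∧ (tot < 2*x - 1 → (((¬(2*tot > -5)) ∧ (5*k < tot - 14 → 4*k ≤ -17)) ↔ (8*k ≤ -12 → (3*k ≥ -3 ∨ 3*cnt + 2*k ≥ 3)))) ∧ ((¬(tot < 2*x - 1)) → (((¬(2*x > -5)) ∧ (5*k < x - 14 → 4*k ≤ -17)) ↔ (q ≥ 9*k + 10 → (3*k ≥ -3 ∨ 3*cnt + 2*k ≥ 3))))))
Before assert x - 8 ≤ -1: x ≤ 7 ∧ (3*x ≤ q → (((¬(2*tot > -5)) ∧ (5*k < tot - 14 → 4*k ≤ -17)) ↔ (2*cnt ≥ 9*k + 10 → (3*k ≥ -3 ∨ 3*cnt + 2*k ≥ 3)))) ∧ ((¬(3*x ≤ q)) → (q ≠ 2*cnt - 4 ∧ (tot < 2*x - 1 → (((¬(2*tot > -5)) ∧ (5*k < tot - 14 → 4*k ≤ -17)) ↔ (8*k ≤ -12 → (3*k ≥ -3 ∨ 3*cnt + 2*k ≥ 3)))) ∧ ((¬(tot < 2*x - 1)) → (((¬(2*x > -5)) ∧ (5*k < x - 14 → 4*k ≤ -17)) ↔ (q ≥ 9*k + 10 → (3*k ≥ -3 ∨ 3*cnt + 2*k ≥ 3))))))
Answer: WP = x ≤ 7 ∧ (3*x ≤ q → (((¬(2*tot > -5)) ∧ (5*k < tot - 14 → 4*k ≤ -17)) ↔ (2*cnt ≥ 9*k + 10 → (3*k ≥ -3 ∨ 3*cnt + 2*k ≥ 3)))) ∧ ((¬(3*x ≤ q)) → (q ≠ 2*cnt - 4 ∧ (tot < 2*x - 1 → (((¬(2*tot > -5)) ∧ (5*k < tot - 14 → 4*k ≤ -17)) ↔ (8*k ≤ -12 → (3*k ≥ -3 ∨ 3*cnt + 2*k ≥ 3)))) ∧ ((¬(tot < 2*x - 1)) → (((¬(2*x > -5)) ∧ (5*k < x - 14 → 4*k ≤ -17)) ↔ (q ≥ 9*k + 10 → (3*k ≥ -3 ∨ 3*cnt + 2*k ≥ 3))))))


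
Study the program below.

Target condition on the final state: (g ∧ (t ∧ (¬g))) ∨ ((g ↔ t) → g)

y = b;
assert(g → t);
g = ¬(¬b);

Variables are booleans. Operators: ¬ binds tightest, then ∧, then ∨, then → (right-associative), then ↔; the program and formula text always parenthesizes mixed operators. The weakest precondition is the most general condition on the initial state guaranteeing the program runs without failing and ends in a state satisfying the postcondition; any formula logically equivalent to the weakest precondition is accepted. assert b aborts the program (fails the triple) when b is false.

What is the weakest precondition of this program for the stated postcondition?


Working backward. After the program, the postcondition (g ∧ (t ∧ (¬g))) ∨ ((g ↔ t) → g) must hold; in canonical form it is (g ↔ t) → g.
Before g := ¬(¬b): (b ↔ t) → b
Before assert g → t: (g → t) ∧ ((b ↔ t) → b)
Before y := b: (g → t) ∧ ((b ↔ t) → b)
Answer: WP = (g → t) ∧ ((b ↔ t) → b)


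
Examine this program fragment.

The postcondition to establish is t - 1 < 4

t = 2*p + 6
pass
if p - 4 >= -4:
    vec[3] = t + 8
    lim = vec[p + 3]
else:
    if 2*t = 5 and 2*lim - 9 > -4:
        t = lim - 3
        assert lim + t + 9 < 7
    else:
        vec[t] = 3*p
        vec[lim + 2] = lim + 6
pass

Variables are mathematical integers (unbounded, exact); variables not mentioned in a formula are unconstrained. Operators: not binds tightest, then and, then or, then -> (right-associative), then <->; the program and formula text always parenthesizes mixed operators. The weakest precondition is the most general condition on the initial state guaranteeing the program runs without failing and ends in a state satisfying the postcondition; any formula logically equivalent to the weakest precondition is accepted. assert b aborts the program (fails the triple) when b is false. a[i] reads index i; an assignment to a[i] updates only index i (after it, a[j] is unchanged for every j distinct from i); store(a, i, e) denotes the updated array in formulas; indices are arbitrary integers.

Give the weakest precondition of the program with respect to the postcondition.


Working backward. After the program, the postcondition t - 1 < 4 must hold; in canonical form it is t < 5.
Before skip: t < 5
Then branch requires t < 5; else branch requires ((2*t = 5 and 2*lim > 5) -> (2*lim < 1 and lim < 8)) and ((not (2*t = 5 and 2*lim > 5)) -> t < 5).
Before the if: (p >= 0 -> t < 5) and ((not (p >= 0)) -> (((2*t = 5 and 2*lim > 5) -> (2*lim < 1 and lim < 8)) and ((not (2*t = 5 and 2*lim > 5)) -> t < 5)))
Before skip: (p >= 0 -> t < 5) and ((not (p >= 0)) -> (((2*t = 5 and 2*lim > 5) -> (2*lim < 1 and lim < 8)) and ((not (2*t = 5 and 2*lim > 5)) -> t < 5)))
Before t := 2*p + 6: (p >= 0 -> 2*p < -1) and ((not (p >= 0)) -> (((4*p = -7 and 2*lim > 5) -> (2*lim < 1 and lim < 8)) and ((not (4*p = -7 and 2*lim > 5)) -> 2*p < -1)))
Answer: WP = (p >= 0 -> 2*p < -1) and ((not (p >= 0)) -> (((4*p = -7 and 2*lim > 5) -> (2*lim < 1 and lim < 8)) and ((not (4*p = -7 and 2*lim > 5)) -> 2*p < -1)))


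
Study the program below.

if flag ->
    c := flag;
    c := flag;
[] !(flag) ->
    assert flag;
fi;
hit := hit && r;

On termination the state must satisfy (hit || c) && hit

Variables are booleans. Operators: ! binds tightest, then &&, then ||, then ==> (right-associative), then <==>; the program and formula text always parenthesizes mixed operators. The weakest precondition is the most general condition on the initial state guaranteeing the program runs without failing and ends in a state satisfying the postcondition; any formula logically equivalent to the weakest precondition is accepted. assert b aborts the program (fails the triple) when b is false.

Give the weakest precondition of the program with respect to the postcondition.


Working backward. After the program, (hit || c) && hit must hold.
Before hit := hit && r: ((hit && r) || c) && hit && r
Then branch requires ((hit && r) || flag) && hit && r; else branch requires flag && ((hit && r) || c) && hit && r.
Before the if: (flag ==> (((hit && r) || flag) && hit && r)) && ((!flag) ==> (flag && ((hit && r) || c) && hit && r))
Answer: WP = (flag ==> (((hit && r) || flag) && hit && r)) && ((!flag) ==> (flag && ((hit && r) || c) && hit && r))


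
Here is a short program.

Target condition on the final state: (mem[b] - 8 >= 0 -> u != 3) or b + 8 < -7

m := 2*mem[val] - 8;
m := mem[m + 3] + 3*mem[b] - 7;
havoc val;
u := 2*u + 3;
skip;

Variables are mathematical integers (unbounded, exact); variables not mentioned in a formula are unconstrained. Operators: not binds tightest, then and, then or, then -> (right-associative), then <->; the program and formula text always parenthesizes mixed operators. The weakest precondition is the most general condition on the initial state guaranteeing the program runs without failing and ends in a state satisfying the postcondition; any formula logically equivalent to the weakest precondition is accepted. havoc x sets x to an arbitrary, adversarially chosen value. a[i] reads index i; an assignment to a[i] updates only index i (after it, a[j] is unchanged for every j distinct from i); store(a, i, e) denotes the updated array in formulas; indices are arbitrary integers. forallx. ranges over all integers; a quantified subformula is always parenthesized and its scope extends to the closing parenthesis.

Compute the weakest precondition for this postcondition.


Working backward. After the program, the postcondition (mem[b] - 8 >= 0 -> u != 3) or b + 8 < -7 must hold; in canonical form it is (mem[b] >= 8 -> u != 3) or b < -15.
Before skip: (mem[b] >= 8 -> u != 3) or b < -15
Before u := 2*u + 3: (mem[b] >= 8 -> 2*u != 0) or b < -15
Before havoc val: (mem[b] >= 8 -> 2*u != 0) or b < -15
Before m := mem[m + 3] + 3*mem[b] - 7: (mem[b] >= 8 -> 2*u != 0) or b < -15
Before m := 2*mem[val] - 8: (mem[b] >= 8 -> 2*u != 0) or b < -15
Answer: WP = (mem[b] >= 8 -> 2*u != 0) or b < -15


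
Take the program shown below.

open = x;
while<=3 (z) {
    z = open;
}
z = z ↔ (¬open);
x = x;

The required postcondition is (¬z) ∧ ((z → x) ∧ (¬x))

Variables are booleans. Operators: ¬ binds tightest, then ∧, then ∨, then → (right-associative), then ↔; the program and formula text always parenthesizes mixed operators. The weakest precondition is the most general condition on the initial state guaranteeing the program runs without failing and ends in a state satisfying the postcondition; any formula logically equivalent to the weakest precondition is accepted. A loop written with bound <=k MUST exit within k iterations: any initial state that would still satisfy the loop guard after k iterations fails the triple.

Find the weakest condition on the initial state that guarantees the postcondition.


Working backward. After the program, the postcondition (¬z) ∧ ((z → x) ∧ (¬x)) must hold; in canonical form it is (¬z) ∧ (z → x) ∧ (¬x).
Before x := x: (¬z) ∧ (z → x) ∧ (¬x)
Before z := z ↔ (¬open): (¬(z ↔ (¬open))) ∧ ((z ↔ (¬open)) → x) ∧ (¬x)
Before the loop (bound <=3), unroll the exhaustion recursion (WP_0 = exit-now case; WP_j = one more guarded iteration, up to j = 3):
  WP_0: (¬z) ∧ (¬(z ↔ (¬open))) ∧ ((z ↔ (¬open)) → x) ∧ (¬x)
  WP_1: (z → ((¬open) ∧ (¬(open ↔ (¬open))) ∧ ((open ↔ (¬open)) → x) ∧ (¬x))) ∧ ((¬z) → ((¬(z ↔ (¬open))) ∧ ((z ↔ (¬open)) → x) ∧ (¬x)))
  WP_2: (z → ((open → ((¬open) ∧ (¬(open ↔ (¬open))) ∧ ((open ↔ (¬open)) → x) ∧ (¬x))) ∧ ((¬open) → ((¬(open ↔ (¬open))) ∧ ((open ↔ (¬open)) → x) ∧ (¬x))))) ∧ ((¬z) → ((¬(z ↔ (¬open))) ∧ ((z ↔ (¬open)) → x) ∧ (¬x)))
  WP_3: (z → ((open → ((open → ((¬open) ∧ (¬(open ↔ (¬open))) ∧ ((open ↔ (¬open)) → x) ∧ (¬x))) ∧ ((¬open) → ((¬(open ↔ (¬open))) ∧ ((open ↔ (¬open)) → x) ∧ (¬x))))) ∧ ((¬open) → ((¬(open ↔ (¬open))) ∧ ((open ↔ (¬open)) → x) ∧ (¬x))))) ∧ ((¬z) → ((¬(z ↔ (¬open))) ∧ ((z ↔ (¬open)) → x) ∧ (¬x)))
So before the loop: (z → ((open → ((open → ((¬open) ∧ (¬(open ↔ (¬open))) ∧ ((open ↔ (¬open)) → x) ∧ (¬x))) ∧ ((¬open) → ((¬(open ↔ (¬open))) ∧ ((open ↔ (¬open)) → x) ∧ (¬x))))) ∧ ((¬open) → ((¬(open ↔ (¬open))) ∧ ((open ↔ (¬open)) → x) ∧ (¬x))))) ∧ ((¬z) → ((¬(z ↔ (¬open))) ∧ ((z ↔ (¬open)) → x) ∧ (¬x)))
Before open := x: (z → ((x → ((x → ((¬x) ∧ (¬(x ↔ (¬x))) ∧ ((x ↔ (¬x)) → x))) ∧ ((¬x) → ((¬(x ↔ (¬x))) ∧ ((x ↔ (¬x)) → x) ∧ (¬x))))) ∧ ((¬x) → ((¬(x ↔ (¬x))) ∧ ((x ↔ (¬x)) → x) ∧ (¬x))))) ∧ ((¬z) → ((¬(z ↔ (¬x))) ∧ ((z ↔ (¬x)) → x) ∧ (¬x)))
Answer: WP = (z → ((x → ((x → ((¬x) ∧ (¬(x ↔ (¬x))) ∧ ((x ↔ (¬x)) → x))) ∧ ((¬x) → ((¬(x ↔ (¬x))) ∧ ((x ↔ (¬x)) → x) ∧ (¬x))))) ∧ ((¬x) → ((¬(x ↔ (¬x))) ∧ ((x ↔ (¬x)) → x) ∧ (¬x))))) ∧ ((¬z) → ((¬(z ↔ (¬x))) ∧ ((z ↔ (¬x)) → x) ∧ (¬x)))


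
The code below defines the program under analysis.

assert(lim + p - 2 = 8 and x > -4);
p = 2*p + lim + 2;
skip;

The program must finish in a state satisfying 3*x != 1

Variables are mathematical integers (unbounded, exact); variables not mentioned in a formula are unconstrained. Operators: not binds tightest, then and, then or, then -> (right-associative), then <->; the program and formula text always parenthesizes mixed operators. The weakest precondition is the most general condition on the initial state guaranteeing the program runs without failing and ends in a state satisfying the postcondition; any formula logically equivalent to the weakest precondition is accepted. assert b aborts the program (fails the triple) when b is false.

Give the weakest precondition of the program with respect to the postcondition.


Working backward. After the program, 3*x != 1 must hold.
Before skip: 3*x != 1
Before p := 2*p + lim + 2: 3*x != 1
Before assert lim + p - 2 = 8 and x > -4: lim + p = 10 and x > -4 and 3*x != 1
Answer: WP = lim + p = 10 and x > -4 and 3*x != 1


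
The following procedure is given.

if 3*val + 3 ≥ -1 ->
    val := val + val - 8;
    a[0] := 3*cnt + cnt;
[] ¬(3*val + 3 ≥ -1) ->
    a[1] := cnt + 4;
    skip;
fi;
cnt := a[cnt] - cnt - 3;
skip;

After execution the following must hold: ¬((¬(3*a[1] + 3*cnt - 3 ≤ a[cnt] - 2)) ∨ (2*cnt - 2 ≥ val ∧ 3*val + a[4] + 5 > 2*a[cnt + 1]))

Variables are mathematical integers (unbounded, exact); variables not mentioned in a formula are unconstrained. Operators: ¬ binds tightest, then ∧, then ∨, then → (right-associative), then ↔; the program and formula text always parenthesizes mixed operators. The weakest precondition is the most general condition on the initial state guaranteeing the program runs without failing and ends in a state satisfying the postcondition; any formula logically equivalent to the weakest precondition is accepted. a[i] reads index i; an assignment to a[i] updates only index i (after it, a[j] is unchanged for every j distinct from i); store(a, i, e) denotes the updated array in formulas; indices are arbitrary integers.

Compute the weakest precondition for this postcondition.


Working backward. After the program, the postcondition ¬((¬(3*a[1] + 3*cnt - 3 ≤ a[cnt] - 2)) ∨ (2*cnt - 2 ≥ val ∧ 3*val + a[4] + 5 > 2*a[cnt + 1])) must hold; in canonical form it is ¬((¬(3*a[1] + 3*cnt ≤ a[cnt] + 1)) ∨ (2*cnt ≥ val + 2 ∧ a[4] + 3*val > 2*a[cnt + 1] - 5)).
Before skip: ¬((¬(3*a[1] + 3*cnt ≤ a[cnt] + 1)) ∨ (2*cnt ≥ val + 2 ∧ a[4] + 3*val > 2*a[cnt + 1] - 5))
Before cnt := a[cnt] - cnt - 3: ¬((¬(3*a[1] + 3*a[cnt] ≤ a[a[cnt] - cnt - 3] + 3*cnt + 10)) ∨ (2*a[cnt] ≥ 2*cnt + val + 8 ∧ a[4] + 3*val > 2*a[a[cnt] - cnt - 2] - 5))
Then branch requires ¬((¬(3*a[1] + 3*store(a, 0, 4*cnt)[cnt] ≤ store(a, 0, 4*cnt)[store(a, 0, 4*cnt)[cnt] - cnt - 3] + 3*cnt + 10)) ∨ (2*store(a, 0, 4*cnt)[cnt] ≥ 2*cnt + 2*val ∧ a[4] + 6*val > 2*store(a, 0, 4*cnt)[store(a, 0, 4*cnt)[cnt] - cnt - 2] + 19)); else branch requires ¬((¬(3*store(a, 1, cnt + 4)[cnt] ≤ store(a, 1, cnt + 4)[store(a, 1, cnt + 4)[cnt] - cnt - 3] - 2)) ∨ (2*store(a, 1, cnt + 4)[cnt] ≥ 2*cnt + val + 8 ∧ a[4] + 3*val > 2*store(a, 1, cnt + 4)[store(a, 1, cnt + 4)[cnt] - cnt - 2] - 5)).
Before the if: (3*val ≥ -4 → (¬((¬(3*a[1] + 3*store(a, 0, 4*cnt)[cnt] ≤ store(a, 0, 4*cnt)[store(a, 0, 4*cnt)[cnt] - cnt - 3] + 3*cnt + 10)) ∨ (2*store(a, 0, 4*cnt)[cnt] ≥ 2*cnt + 2*val ∧ a[4] + 6*val > 2*store(a, 0, 4*cnt)[store(a, 0, 4*cnt)[cnt] - cnt - 2] + 19)))) ∧ ((¬(3*val ≥ -4)) → (¬((¬(3*store(a, 1, cnt + 4)[cnt] ≤ store(a, 1, cnt + 4)[store(a, 1, cnt + 4)[cnt] - cnt - 3] - 2)) ∨ (2*store(a, 1, cnt + 4)[cnt] ≥ 2*cnt + val + 8 ∧ a[4] + 3*val > 2*store(a, 1, cnt + 4)[store(a, 1, cnt + 4)[cnt] - cnt - 2] - 5))))
Answer: WP = (3*val ≥ -4 → (¬((¬(3*a[1] + 3*store(a, 0, 4*cnt)[cnt] ≤ store(a, 0, 4*cnt)[store(a, 0, 4*cnt)[cnt] - cnt - 3] + 3*cnt + 10)) ∨ (2*store(a, 0, 4*cnt)[cnt] ≥ 2*cnt + 2*val ∧ a[4] + 6*val > 2*store(a, 0, 4*cnt)[store(a, 0, 4*cnt)[cnt] - cnt - 2] + 19)))) ∧ ((¬(3*val ≥ -4)) → (¬((¬(3*store(a, 1, cnt + 4)[cnt] ≤ store(a, 1, cnt + 4)[store(a, 1, cnt + 4)[cnt] - cnt - 3] - 2)) ∨ (2*store(a, 1, cnt + 4)[cnt] ≥ 2*cnt + val + 8 ∧ a[4] + 3*val > 2*store(a, 1, cnt + 4)[store(a, 1, cnt + 4)[cnt] - cnt - 2] - 5))))


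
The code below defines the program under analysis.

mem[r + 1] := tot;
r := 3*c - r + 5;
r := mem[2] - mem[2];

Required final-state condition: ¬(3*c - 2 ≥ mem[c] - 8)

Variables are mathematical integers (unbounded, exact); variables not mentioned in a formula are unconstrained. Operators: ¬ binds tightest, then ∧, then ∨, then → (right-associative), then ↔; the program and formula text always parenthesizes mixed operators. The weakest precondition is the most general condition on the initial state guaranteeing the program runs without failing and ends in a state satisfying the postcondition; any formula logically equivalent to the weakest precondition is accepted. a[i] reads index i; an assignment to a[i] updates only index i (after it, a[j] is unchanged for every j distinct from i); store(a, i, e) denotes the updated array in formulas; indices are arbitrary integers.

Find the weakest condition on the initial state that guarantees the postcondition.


Working backward. After the program, the postcondition ¬(3*c - 2 ≥ mem[c] - 8) must hold; in canonical form it is ¬(3*c ≥ mem[c] - 6).
Before r := mem[2] - mem[2]: ¬(3*c ≥ mem[c] - 6)
Before r := 3*c - r + 5: ¬(3*c ≥ mem[c] - 6)
Before mem[r + 1] := tot: ¬(3*c ≥ store(mem, r + 1, tot)[c] - 6)
Answer: WP = ¬(3*c ≥ store(mem, r + 1, tot)[c] - 6)


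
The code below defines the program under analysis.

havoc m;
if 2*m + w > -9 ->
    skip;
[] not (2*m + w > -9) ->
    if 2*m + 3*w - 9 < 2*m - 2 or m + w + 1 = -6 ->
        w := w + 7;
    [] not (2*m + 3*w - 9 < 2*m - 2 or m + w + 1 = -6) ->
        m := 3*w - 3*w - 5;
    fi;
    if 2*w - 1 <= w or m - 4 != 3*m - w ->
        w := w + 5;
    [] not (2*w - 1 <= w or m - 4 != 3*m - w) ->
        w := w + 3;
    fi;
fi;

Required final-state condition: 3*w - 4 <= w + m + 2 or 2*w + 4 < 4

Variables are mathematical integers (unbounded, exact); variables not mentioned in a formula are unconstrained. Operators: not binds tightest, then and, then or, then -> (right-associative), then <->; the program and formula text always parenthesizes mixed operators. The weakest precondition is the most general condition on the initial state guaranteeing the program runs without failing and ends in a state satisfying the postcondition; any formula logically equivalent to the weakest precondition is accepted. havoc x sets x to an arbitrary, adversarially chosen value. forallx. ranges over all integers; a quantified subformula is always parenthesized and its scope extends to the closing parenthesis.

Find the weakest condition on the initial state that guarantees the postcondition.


Working backward. After the program, the postcondition 3*w - 4 <= w + m + 2 or 2*w + 4 < 4 must hold; in canonical form it is 2*w <= m + 6 or 2*w < 0.
Then branch requires 2*w <= m + 6 or 2*w < 0; else branch requires ((3*w < 7 or m + w = -7) -> (((w <= -6 or w != 2*m - 3) -> (2*w <= m - 18 or 2*w < -24)) and ((not (w <= -6 or w != 2*m - 3)) -> (2*w <= m - 14 or 2*w < -20)))) and ((not (3*w < 7 or m + w = -7)) -> (((w <= 1 or w != -6) -> (2*w <= -9 or 2*w < -10)) and ((not (w <= 1 or w != -6)) -> (2*w <= -5 or 2*w < -6)))).
Before the if: (2*m + w > -9 -> (2*w <= m + 6 or 2*w < 0)) and ((not (2*m + w > -9)) -> (((3*w < 7 or m + w = -7) -> (((w <= -6 or w != 2*m - 3) -> (2*w <= m - 18 or 2*w < -24)) and ((not (w <= -6 or w != 2*m - 3)) -> (2*w <= m - 14 or 2*w < -20)))) and ((not (3*w < 7 or m + w = -7)) -> (((w <= 1 or w != -6) -> (2*w <= -9 or 2*w < -10)) and ((not (w <= 1 or w != -6)) -> (2*w <= -5 or 2*w < -6))))))
Before havoc m: forall m_1. ((2*m_1 + w > -9 -> (2*w <= m_1 + 6 or 2*w < 0)) and ((not (2*m_1 + w > -9)) -> (((3*w < 7 or m_1 + w = -7) -> (((w <= -6 or w != 2*m_1 - 3) -> (2*w <= m_1 - 18 or 2*w < -24)) and ((not (w <= -6 or w != 2*m_1 - 3)) -> (2*w <= m_1 - 14 or 2*w < -20)))) and ((not (3*w < 7 or m_1 + w = -7)) -> (((w <= 1 or w != -6) -> (2*w <= -9 or 2*w < -10)) and ((not (w <= 1 or w != -6)) -> (2*w <= -5 or 2*w < -6)))))))
Answer: WP = forall m_1. ((2*m_1 + w > -9 -> (2*w <= m_1 + 6 or 2*w < 0)) and ((not (2*m_1 + w > -9)) -> (((3*w < 7 or m_1 + w = -7) -> (((w <= -6 or w != 2*m_1 - 3) -> (2*w <= m_1 - 18 or 2*w < -24)) and ((not (w <= -6 or w != 2*m_1 - 3)) -> (2*w <= m_1 - 14 or 2*w < -20)))) and ((not (3*w < 7 or m_1 + w = -7)) -> (((w <= 1 or w != -6) -> (2*w <= -9 or 2*w < -10)) and ((not (w <= 1 or w != -6)) -> (2*w <= -5 or 2*w < -6)))))))


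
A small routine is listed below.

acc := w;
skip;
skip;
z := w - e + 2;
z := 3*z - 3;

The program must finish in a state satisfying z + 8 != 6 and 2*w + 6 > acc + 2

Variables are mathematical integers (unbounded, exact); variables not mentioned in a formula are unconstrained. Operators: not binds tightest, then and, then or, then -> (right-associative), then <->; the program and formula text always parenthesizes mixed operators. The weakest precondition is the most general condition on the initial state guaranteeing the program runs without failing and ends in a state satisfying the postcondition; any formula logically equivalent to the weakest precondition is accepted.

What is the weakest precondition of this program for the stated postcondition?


Working backward. After the program, the postcondition z + 8 != 6 and 2*w + 6 > acc + 2 must hold; in canonical form it is z != -2 and 2*w > acc - 4.
Before z := 3*z - 3: 3*z != 1 and 2*w > acc - 4
Before z := w - e + 2: 3*w != 3*e - 5 and 2*w > acc - 4
Before skip: 3*w != 3*e - 5 and 2*w > acc - 4
Before skip: 3*w != 3*e - 5 and 2*w > acc - 4
Before acc := w: 3*w != 3*e - 5 and w > -4
Answer: WP = 3*w != 3*e - 5 and w > -4


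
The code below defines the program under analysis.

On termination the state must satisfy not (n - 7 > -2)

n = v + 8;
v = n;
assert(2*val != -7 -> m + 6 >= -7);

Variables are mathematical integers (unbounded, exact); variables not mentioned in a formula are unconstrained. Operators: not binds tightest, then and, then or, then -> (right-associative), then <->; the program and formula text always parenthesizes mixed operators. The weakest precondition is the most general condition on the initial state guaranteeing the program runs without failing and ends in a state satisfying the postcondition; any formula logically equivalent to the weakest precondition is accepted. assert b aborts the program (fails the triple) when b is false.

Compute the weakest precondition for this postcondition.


Working backward. After the program, the postcondition not (n - 7 > -2) must hold; in canonical form it is not (n > 5).
Before assert 2*val != -7 -> m + 6 >= -7: (2*val != -7 -> m >= -13) and (not (n > 5))
Before v := n: (2*val != -7 -> m >= -13) and (not (n > 5))
Before n := v + 8: (2*val != -7 -> m >= -13) and (not (v > -3))
Answer: WP = (2*val != -7 -> m >= -13) and (not (v > -3))


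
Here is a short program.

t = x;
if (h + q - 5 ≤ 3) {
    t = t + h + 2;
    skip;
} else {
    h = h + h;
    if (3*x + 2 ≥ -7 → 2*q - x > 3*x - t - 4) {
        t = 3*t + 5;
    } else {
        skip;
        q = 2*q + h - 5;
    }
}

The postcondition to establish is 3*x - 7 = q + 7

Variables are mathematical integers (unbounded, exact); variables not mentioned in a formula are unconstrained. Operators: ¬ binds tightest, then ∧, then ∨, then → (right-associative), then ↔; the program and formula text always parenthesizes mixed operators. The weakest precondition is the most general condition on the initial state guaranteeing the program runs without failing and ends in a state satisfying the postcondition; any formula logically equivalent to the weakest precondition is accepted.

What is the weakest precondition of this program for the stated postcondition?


Working backward. After the program, the postcondition 3*x - 7 = q + 7 must hold; in canonical form it is 3*x = q + 14.
Then branch requires 3*x = q + 14; else branch requires ((3*x ≥ -9 → 2*q + t > 4*x - 4) → 3*x = q + 14) ∧ ((¬(3*x ≥ -9 → 2*q + t > 4*x - 4)) → 3*x = 2*h + 2*q + 9).
Before the if: (h + q ≤ 8 → 3*x = q + 14) ∧ ((¬(h + q ≤ 8)) → (((3*x ≥ -9 → 2*q + t > 4*x - 4) → 3*x = q + 14) ∧ ((¬(3*x ≥ -9 → 2*q + t > 4*x - 4)) → 3*x = 2*h + 2*q + 9)))
Before t := x: (h + q ≤ 8 → 3*x = q + 14) ∧ ((¬(h + q ≤ 8)) → (((3*x ≥ -9 → 2*q > 3*x - 4) → 3*x = q + 14) ∧ ((¬(3*x ≥ -9 → 2*q > 3*x - 4)) → 3*x = 2*h + 2*q + 9)))
Answer: WP = (h + q ≤ 8 → 3*x = q + 14) ∧ ((¬(h + q ≤ 8)) → (((3*x ≥ -9 → 2*q > 3*x - 4) → 3*x = q + 14) ∧ ((¬(3*x ≥ -9 → 2*q > 3*x - 4)) → 3*x = 2*h + 2*q + 9)))


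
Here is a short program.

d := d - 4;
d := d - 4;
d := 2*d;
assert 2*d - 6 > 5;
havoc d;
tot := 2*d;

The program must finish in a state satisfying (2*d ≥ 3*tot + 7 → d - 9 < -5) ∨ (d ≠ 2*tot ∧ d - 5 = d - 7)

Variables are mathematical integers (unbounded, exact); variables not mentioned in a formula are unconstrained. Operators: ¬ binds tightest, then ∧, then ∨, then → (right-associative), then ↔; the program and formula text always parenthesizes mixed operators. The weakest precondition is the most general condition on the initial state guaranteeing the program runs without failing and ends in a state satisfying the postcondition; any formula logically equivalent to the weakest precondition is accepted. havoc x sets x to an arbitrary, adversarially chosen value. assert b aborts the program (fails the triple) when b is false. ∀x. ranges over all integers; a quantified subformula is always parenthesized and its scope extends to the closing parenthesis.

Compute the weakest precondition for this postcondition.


Working backward. After the program, the postcondition (2*d ≥ 3*tot + 7 → d - 9 < -5) ∨ (d ≠ 2*tot ∧ d - 5 = d - 7) must hold; in canonical form it is 2*d ≥ 3*tot + 7 → d < 4.
Before tot := 2*d: 4*d ≤ -7 → d < 4
Before havoc d: ∀d_1. (4*d_1 ≤ -7 → d_1 < 4)
Before assert 2*d - 6 > 5: 2*d > 11 ∧ (∀d_1. (4*d_1 ≤ -7 → d_1 < 4))
Before d := 2*d: 4*d > 11 ∧ (∀d_1. (4*d_1 ≤ -7 → d_1 < 4))
Before d := d - 4: 4*d > 27 ∧ (∀d_1. (4*d_1 ≤ -7 → d_1 < 4))
Before d := d - 4: 4*d > 43 ∧ (∀d_1. (4*d_1 ≤ -7 → d_1 < 4))
Answer: WP = 4*d > 43 ∧ (∀d_1. (4*d_1 ≤ -7 → d_1 < 4))


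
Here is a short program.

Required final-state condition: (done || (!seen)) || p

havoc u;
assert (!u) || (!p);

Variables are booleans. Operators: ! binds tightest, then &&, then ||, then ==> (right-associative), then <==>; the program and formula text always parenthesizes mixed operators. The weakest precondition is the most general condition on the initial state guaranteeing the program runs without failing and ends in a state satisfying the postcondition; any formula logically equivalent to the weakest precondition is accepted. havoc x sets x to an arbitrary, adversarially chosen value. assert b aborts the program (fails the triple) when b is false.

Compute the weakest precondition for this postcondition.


Working backward. After the program, the postcondition (done || (!seen)) || p must hold; in canonical form it is done || (!seen) || p.
Before assert (!u) || (!p): ((!u) || (!p)) && (done || (!seen) || p)
Before havoc u: (!p) && (done || (!seen) || p)
Answer: WP = (!p) && (done || (!seen) || p)


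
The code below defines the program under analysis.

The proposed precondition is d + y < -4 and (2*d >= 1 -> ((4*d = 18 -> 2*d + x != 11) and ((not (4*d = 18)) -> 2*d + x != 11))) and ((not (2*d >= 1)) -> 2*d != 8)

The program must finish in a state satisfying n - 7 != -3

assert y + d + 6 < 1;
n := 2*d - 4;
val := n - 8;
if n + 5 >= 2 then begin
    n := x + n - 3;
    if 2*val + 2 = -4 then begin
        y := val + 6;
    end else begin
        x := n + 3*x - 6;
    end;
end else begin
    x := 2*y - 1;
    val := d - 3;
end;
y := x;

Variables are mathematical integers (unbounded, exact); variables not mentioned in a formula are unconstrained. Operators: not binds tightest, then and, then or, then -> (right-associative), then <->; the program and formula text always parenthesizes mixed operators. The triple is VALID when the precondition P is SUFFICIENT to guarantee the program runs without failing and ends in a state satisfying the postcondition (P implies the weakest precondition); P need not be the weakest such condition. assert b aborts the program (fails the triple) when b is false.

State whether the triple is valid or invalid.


Working backward. After the program, the postcondition n - 7 != -3 must hold; in canonical form it is n != 4.
Before y := x: n != 4
Then branch requires (2*val = -6 -> n + x != 7) and ((not (2*val = -6)) -> n + x != 7); else branch requires n != 4.
Before the if: (n >= -3 -> ((2*val = -6 -> n + x != 7) and ((not (2*val = -6)) -> n + x != 7))) and ((not (n >= -3)) -> n != 4)
Before val := n - 8: (n >= -3 -> ((2*n = 10 -> n + x != 7) and ((not (2*n = 10)) -> n + x != 7))) and ((not (n >= -3)) -> n != 4)
Before n := 2*d - 4: (2*d >= 1 -> ((4*d = 18 -> 2*d + x != 11) and ((not (4*d = 18)) -> 2*d + x != 11))) and ((not (2*d >= 1)) -> 2*d != 8)
Before assert y + d + 6 < 1: d + y < -5 and (2*d >= 1 -> ((4*d = 18 -> 2*d + x != 11) and ((not (4*d = 18)) -> 2*d + x != 11))) and ((not (2*d >= 1)) -> 2*d != 8)
The weakest precondition is d + y < -5 and (2*d >= 1 -> ((4*d = 18 -> 2*d + x != 11) and ((not (4*d = 18)) -> 2*d + x != 11))) and ((not (2*d >= 1)) -> 2*d != 8).
Check whether d + y < -4 and (2*d >= 1 -> ((4*d = 18 -> 2*d + x != 11) and ((not (4*d = 18)) -> 2*d + x != 11))) and ((not (2*d >= 1)) -> 2*d != 8) implies it.
Countermodel: at the initial state d = 0, x = 11, y = -5, the precondition holds but the weakest precondition fails.
Answer: invalid
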